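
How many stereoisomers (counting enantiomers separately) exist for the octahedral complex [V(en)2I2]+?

Each en is bidentate and must span two cis positions.
There are 2 geometric isomers: I trans; I cis (chiral).
One of these lacks any improper symmetry element and so occurs as an enantiomeric pair, giving 2 + 1 = 3 stereoisomers in total.

3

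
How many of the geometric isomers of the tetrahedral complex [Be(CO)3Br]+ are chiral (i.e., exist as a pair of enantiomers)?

Only one geometric arrangement is possible.

0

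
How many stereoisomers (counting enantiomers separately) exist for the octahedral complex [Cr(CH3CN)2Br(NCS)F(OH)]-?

An octahedron has six vertices in three trans pairs; every non-trans pair is cis.
Systematic enumeration (placing each ligand type in turn and discarding arrangements equivalent by rotation or reflection) gives 9 geometric isomers.
Of these, 6 lack any improper symmetry element and so occur as enantiomeric pairs, giving 9 + 6 = 15 stereoisomers in total.

15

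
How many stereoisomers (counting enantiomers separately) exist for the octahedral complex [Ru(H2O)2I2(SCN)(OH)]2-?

An octahedron has six vertices in three trans pairs; every non-trans pair is cis.
The distinct arrangements are (6 in all): H2O trans, I trans; H2O trans, I cis; H2O cis, I cis (3 arrangements, 2 chiral); H2O cis, I trans.
Of these, 2 lack any improper symmetry element and so occur as enantiomeric pairs, giving 6 + 2 = 8 stereoisomers in total.

8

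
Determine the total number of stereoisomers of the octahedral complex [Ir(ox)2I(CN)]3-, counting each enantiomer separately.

3

The six octahedral sites form three mutually perpendicular trans pairs.
Each ox is bidentate and must span two cis positions.
Systematic placement gives 2 geometric isomers: I and CN mutually trans; I and CN mutually cis (chiral).
One of these lacks any improper symmetry element and so occurs as an enantiomeric pair, giving 2 + 1 = 3 stereoisomers in total.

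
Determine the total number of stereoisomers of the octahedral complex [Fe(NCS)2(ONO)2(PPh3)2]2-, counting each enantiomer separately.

6

In an octahedral complex each vertex has one trans partner and four cis neighbours.
Systematic placement gives 5 geometric isomers: NCS trans, ONO trans, PPh3 trans; NCS trans, ONO cis, PPh3 cis; NCS cis, ONO cis, PPh3 trans; NCS cis, ONO cis, PPh3 cis (chiral); NCS cis, ONO trans, PPh3 cis.
One of these lacks any improper symmetry element and so occurs as an enantiomeric pair, giving 5 + 1 = 6 stereoisomers in total.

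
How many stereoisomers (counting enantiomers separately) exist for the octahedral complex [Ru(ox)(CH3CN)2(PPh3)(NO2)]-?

The six octahedral sites form three mutually perpendicular trans pairs.
Each ox is bidentate and must span two cis positions.
Working through the distinct placements yields 4 geometric isomers: CH3CN trans; CH3CN cis (3 arrangements, 2 chiral).
Of these, 2 lack any improper symmetry element and so occur as enantiomeric pairs, giving 4 + 2 = 6 stereoisomers in total.

6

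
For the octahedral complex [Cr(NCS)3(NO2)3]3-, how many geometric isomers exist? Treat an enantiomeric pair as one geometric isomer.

2

An octahedron has six vertices in three trans pairs; every non-trans pair is cis.
Working through the distinct placements yields 2 geometric isomers: NCS mer; NCS fac.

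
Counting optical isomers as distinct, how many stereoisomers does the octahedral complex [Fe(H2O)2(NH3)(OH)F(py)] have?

In an octahedral complex each vertex has one trans partner and four cis neighbours.
Exhaustive case analysis gives 9 geometric isomers.
Of these, 6 lack any improper symmetry element and so occur as enantiomeric pairs, giving 9 + 6 = 15 stereoisomers in total.

15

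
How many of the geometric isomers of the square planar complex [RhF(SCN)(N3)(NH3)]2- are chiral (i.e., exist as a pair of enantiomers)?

0

In a square planar complex each vertex has one trans partner and two cis neighbours.
Systematic placement gives 3 geometric isomers: (F/NH3 trans, N3/SCN trans); (F/SCN trans, N3/NH3 trans); (F/N3 trans, NH3/SCN trans).
Each arrangement has an internal mirror plane or centre of symmetry, so none is chiral.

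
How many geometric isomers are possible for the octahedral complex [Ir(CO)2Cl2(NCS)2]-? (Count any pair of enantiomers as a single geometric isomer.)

5

The distinct arrangements are (5 in all): CO trans, Cl trans, NCS trans; CO trans, Cl cis, NCS cis; CO cis, Cl cis, NCS trans; CO cis, Cl cis, NCS cis (chiral); CO cis, Cl trans, NCS cis.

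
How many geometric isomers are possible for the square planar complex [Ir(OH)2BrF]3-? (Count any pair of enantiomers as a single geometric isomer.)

2

Working through the distinct placements yields 2 geometric isomers: OH cis; OH trans.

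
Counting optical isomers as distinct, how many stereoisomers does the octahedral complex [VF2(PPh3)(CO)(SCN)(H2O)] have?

15

An octahedron has six vertices in three trans pairs; every non-trans pair is cis.
Exhaustive case analysis gives 9 geometric isomers.
Of these, 6 lack any improper symmetry element and so occur as enantiomeric pairs, giving 9 + 6 = 15 stereoisomers in total.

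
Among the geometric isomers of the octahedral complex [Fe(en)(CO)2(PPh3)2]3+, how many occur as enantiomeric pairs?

The six octahedral sites form three mutually perpendicular trans pairs.
Each en is bidentate and must span two cis positions.
Working through the distinct placements yields 3 geometric isomers: CO trans, PPh3 cis; CO cis, PPh3 cis (chiral); CO cis, PPh3 trans.
One of these lacks any improper symmetry element and so occurs as an enantiomeric pair, giving 3 + 1 = 4 stereoisomers in total.

1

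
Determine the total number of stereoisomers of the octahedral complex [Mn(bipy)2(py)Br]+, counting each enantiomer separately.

The six octahedral sites form three mutually perpendicular trans pairs.
Each bipy is bidentate and must span two cis positions.
There are 2 geometric isomers: py and Br mutually cis (chiral); py and Br mutually trans.
One of these lacks any improper symmetry element and so occurs as an enantiomeric pair, giving 2 + 1 = 3 stereoisomers in total.

3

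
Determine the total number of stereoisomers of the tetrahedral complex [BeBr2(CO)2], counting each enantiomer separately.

1

In a tetrahedral complex all four positions are equivalent and every pair of ligands is adjacent — there is no cis/trans distinction.
Only one geometric arrangement is possible.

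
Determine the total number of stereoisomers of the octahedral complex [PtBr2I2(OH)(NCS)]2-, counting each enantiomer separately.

Working through the distinct placements yields 6 geometric isomers: Br trans, I trans; Br trans, I cis; Br cis, I cis (3 arrangements, 2 chiral); Br cis, I trans.
Of these, 2 lack any improper symmetry element and so occur as enantiomeric pairs, giving 6 + 2 = 8 stereoisomers in total.

8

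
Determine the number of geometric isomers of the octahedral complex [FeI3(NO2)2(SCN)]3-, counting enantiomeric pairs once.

3

The six octahedral sites form three mutually perpendicular trans pairs.
Systematic placement gives 3 geometric isomers: I mer, NO2 cis; I mer, NO2 trans; I fac, NO2 cis.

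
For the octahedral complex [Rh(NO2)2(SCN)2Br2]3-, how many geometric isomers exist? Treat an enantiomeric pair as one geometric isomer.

5

In an octahedral complex each vertex has one trans partner and four cis neighbours.
The distinct arrangements are (5 in all): NO2 trans, SCN trans, Br trans; NO2 cis, SCN cis, Br trans; NO2 cis, SCN trans, Br cis; NO2 cis, SCN cis, Br cis (chiral); NO2 trans, SCN cis, Br cis.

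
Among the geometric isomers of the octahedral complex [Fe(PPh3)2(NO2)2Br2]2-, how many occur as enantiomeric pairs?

1

Working through the distinct placements yields 5 geometric isomers: PPh3 trans, NO2 trans, Br trans; PPh3 cis, NO2 cis, Br trans; PPh3 trans, NO2 cis, Br cis; PPh3 cis, NO2 cis, Br cis (chiral); PPh3 cis, NO2 trans, Br cis.
One of these lacks any improper symmetry element and so occurs as an enantiomeric pair, giving 5 + 1 = 6 stereoisomers in total.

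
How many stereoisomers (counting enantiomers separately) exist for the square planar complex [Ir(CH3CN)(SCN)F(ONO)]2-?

The distinct arrangements are (3 in all): (CH3CN/ONO trans, F/SCN trans); (CH3CN/SCN trans, F/ONO trans); (CH3CN/F trans, ONO/SCN trans).
Each arrangement has an internal mirror plane or centre of symmetry, so none is chiral.

3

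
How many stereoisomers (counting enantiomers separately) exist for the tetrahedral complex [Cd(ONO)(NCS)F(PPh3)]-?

2

Only one geometric arrangement is possible; it has no improper symmetry element, so it exists as a pair of enantiomers (2 stereoisomers).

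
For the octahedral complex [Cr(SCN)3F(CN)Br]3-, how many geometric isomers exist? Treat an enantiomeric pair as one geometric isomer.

The distinct arrangements are (4 in all): SCN mer (3 arrangements); SCN fac (chiral).

4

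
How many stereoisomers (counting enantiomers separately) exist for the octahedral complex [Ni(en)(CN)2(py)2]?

An octahedron has six vertices in three trans pairs; every non-trans pair is cis.
Each en is bidentate and must span two cis positions.
The distinct arrangements are (3 in all): CN trans, py cis; CN cis, py trans; CN cis, py cis (chiral).
One of these lacks any improper symmetry element and so occurs as an enantiomeric pair, giving 3 + 1 = 4 stereoisomers in total.

4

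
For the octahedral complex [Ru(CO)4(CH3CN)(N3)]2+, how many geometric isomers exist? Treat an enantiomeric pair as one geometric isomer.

2

In an octahedral complex each vertex has one trans partner and four cis neighbours.
The distinct arrangements are (2 in all): CH3CN and N3 mutually cis; CH3CN and N3 mutually trans.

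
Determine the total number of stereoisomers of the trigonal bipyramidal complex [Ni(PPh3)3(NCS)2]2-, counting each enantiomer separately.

3

In a trigonal bipyramid the two axial positions differ from the three equatorial ones.
Working through the distinct placements yields 3 geometric isomers: NCS both axial; NCS one axial, one equatorial; NCS both equatorial.
Each arrangement has an internal mirror plane or centre of symmetry, so none is chiral.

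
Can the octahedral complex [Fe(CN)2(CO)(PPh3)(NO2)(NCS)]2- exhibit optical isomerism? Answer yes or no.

yes

The six octahedral sites form three mutually perpendicular trans pairs.
Placing the ligands in turn and identifying arrangements related by rotation or reflection leaves 9 distinct geometric isomers.
Of these, 6 lack any improper symmetry element and so occur as enantiomeric pairs, giving 9 + 6 = 15 stereoisomers in total.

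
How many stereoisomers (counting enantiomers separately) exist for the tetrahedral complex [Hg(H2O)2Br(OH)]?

1

Only one geometric arrangement is possible.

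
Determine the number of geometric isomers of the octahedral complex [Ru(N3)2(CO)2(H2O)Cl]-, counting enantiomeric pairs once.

6

Working through the distinct placements yields 6 geometric isomers: N3 trans, CO trans; N3 cis, CO trans; N3 trans, CO cis; N3 cis, CO cis (3 arrangements, 2 chiral).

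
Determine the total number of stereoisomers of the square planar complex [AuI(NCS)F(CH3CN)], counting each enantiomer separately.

A square has two trans pairs of vertices; adjacent vertices are cis.
There are 3 geometric isomers: (CH3CN/I trans, F/NCS trans); (CH3CN/NCS trans, F/I trans); (CH3CN/F trans, I/NCS trans).
Each arrangement has an internal mirror plane or centre of symmetry, so none is chiral.

3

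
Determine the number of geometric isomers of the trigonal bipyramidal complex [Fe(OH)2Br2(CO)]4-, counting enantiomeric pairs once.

5

Systematic enumeration (placing each ligand type in turn and discarding arrangements equivalent by rotation or reflection) gives 5 geometric isomers.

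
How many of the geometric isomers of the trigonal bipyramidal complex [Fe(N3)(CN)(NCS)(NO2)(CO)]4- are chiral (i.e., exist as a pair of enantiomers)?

10

A trigonal bipyramid has two axial and three equatorial sites, which are chemically inequivalent.
Placing the ligands in turn and identifying arrangements related by rotation or reflection leaves 10 distinct geometric isomers.
Of these, 10 lack any improper symmetry element and so occur as enantiomeric pairs, giving 10 + 10 = 20 stereoisomers in total.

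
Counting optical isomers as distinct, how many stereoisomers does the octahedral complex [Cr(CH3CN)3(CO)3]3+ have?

There are 2 geometric isomers: CH3CN mer; CH3CN fac.
Each arrangement has an internal mirror plane or centre of symmetry, so none is chiral.

2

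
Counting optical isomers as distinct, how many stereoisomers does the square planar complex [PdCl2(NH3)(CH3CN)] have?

In a square planar complex each vertex has one trans partner and two cis neighbours.
Working through the distinct placements yields 2 geometric isomers: Cl cis; Cl trans.
Each arrangement has an internal mirror plane or centre of symmetry, so none is chiral.

2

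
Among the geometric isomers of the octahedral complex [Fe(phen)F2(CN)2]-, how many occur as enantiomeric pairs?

1

Each phen is bidentate and must span two cis positions.
Working through the distinct placements yields 3 geometric isomers: F cis, CN trans; F cis, CN cis (chiral); F trans, CN cis.
One of these lacks any improper symmetry element and so occurs as an enantiomeric pair, giving 3 + 1 = 4 stereoisomers in total.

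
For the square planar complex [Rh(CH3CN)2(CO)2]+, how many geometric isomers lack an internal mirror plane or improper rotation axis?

0

A square has two trans pairs of vertices; adjacent vertices are cis.
There are 2 geometric isomers: CH3CN cis; CH3CN trans.
Each arrangement has an internal mirror plane or centre of symmetry, so none is chiral.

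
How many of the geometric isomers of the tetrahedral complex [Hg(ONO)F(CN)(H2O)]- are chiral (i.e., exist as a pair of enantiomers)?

In a tetrahedral complex all four positions are equivalent and every pair of ligands is adjacent — there is no cis/trans distinction.
Only one geometric arrangement is possible; it has no improper symmetry element, so it exists as a pair of enantiomers (2 stereoisomers).

1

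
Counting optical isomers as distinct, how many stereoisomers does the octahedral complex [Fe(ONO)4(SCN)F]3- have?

There are 2 geometric isomers: SCN and F mutually cis; SCN and F mutually trans.
Each arrangement has an internal mirror plane or centre of symmetry, so none is chiral.

2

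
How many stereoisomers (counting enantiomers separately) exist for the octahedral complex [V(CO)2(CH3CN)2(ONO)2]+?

The distinct arrangements are (5 in all): CO trans, CH3CN trans, ONO trans; CO cis, CH3CN trans, ONO cis; CO cis, CH3CN cis, ONO trans; CO cis, CH3CN cis, ONO cis (chiral); CO trans, CH3CN cis, ONO cis.
One of these lacks any improper symmetry element and so occurs as an enantiomeric pair, giving 5 + 1 = 6 stereoisomers in total.

6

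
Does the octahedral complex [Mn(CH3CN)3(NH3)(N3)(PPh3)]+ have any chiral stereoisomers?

yes

In an octahedral complex each vertex has one trans partner and four cis neighbours.
Working through the distinct placements yields 4 geometric isomers: CH3CN mer (3 arrangements); CH3CN fac (chiral).
One of these lacks any improper symmetry element and so occurs as an enantiomeric pair, giving 4 + 1 = 5 stereoisomers in total.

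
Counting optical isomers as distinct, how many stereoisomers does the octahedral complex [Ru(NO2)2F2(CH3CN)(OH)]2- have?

8

The six octahedral sites form three mutually perpendicular trans pairs.
The distinct arrangements are (6 in all): NO2 cis, F cis (3 arrangements, 2 chiral); NO2 trans, F cis; NO2 cis, F trans; NO2 trans, F trans.
Of these, 2 lack any improper symmetry element and so occur as enantiomeric pairs, giving 6 + 2 = 8 stereoisomers in total.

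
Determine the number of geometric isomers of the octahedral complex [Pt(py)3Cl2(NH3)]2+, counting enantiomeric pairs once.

3

Systematic placement gives 3 geometric isomers: py mer, Cl trans; py mer, Cl cis; py fac, Cl cis.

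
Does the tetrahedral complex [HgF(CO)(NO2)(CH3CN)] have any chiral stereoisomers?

All four vertices of a tetrahedron are equivalent and mutually adjacent, so cis/trans isomerism cannot arise.
Only one geometric arrangement is possible; it has no improper symmetry element, so it exists as a pair of enantiomers (2 stereoisomers).

yes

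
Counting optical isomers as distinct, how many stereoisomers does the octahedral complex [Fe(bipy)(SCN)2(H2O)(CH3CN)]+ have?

Each bipy is bidentate and must span two cis positions.
There are 4 geometric isomers: SCN cis (3 arrangements, 2 chiral); SCN trans.
Of these, 2 lack any improper symmetry element and so occur as enantiomeric pairs, giving 4 + 2 = 6 stereoisomers in total.

6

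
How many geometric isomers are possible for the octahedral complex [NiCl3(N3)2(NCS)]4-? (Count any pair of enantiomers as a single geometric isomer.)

An octahedron has six vertices in three trans pairs; every non-trans pair is cis.
There are 3 geometric isomers: Cl mer, N3 cis; Cl mer, N3 trans; Cl fac, N3 cis.

3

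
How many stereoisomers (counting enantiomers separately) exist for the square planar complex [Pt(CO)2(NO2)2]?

There are 2 geometric isomers: CO cis; CO trans.
Each arrangement has an internal mirror plane or centre of symmetry, so none is chiral.

2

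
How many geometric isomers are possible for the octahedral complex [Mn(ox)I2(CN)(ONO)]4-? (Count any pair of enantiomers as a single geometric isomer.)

4

Each ox is bidentate and must span two cis positions.
There are 4 geometric isomers: I cis (3 arrangements, 2 chiral); I trans.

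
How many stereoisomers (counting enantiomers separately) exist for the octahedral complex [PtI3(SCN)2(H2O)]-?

The six octahedral sites form three mutually perpendicular trans pairs.
There are 3 geometric isomers: I mer, SCN trans; I fac, SCN cis; I mer, SCN cis.
Each arrangement has an internal mirror plane or centre of symmetry, so none is chiral.

3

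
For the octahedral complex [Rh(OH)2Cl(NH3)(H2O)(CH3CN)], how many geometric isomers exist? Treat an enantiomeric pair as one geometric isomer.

Systematic enumeration (placing each ligand type in turn and discarding arrangements equivalent by rotation or reflection) gives 9 geometric isomers.

9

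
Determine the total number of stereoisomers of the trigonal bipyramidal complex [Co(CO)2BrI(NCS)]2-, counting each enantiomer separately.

Placing the ligands in turn and identifying arrangements related by rotation or reflection leaves 7 distinct geometric isomers.
Of these, 3 lack any improper symmetry element and so occur as enantiomeric pairs, giving 7 + 3 = 10 stereoisomers in total.

10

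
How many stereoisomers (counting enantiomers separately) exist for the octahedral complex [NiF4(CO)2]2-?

In an octahedral complex each vertex has one trans partner and four cis neighbours.
Working through the distinct placements yields 2 geometric isomers: CO trans; CO cis.
Each arrangement has an internal mirror plane or centre of symmetry, so none is chiral.

2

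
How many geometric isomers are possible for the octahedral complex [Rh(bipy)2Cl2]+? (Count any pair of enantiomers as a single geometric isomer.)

In an octahedral complex each vertex has one trans partner and four cis neighbours.
Each bipy is bidentate and must span two cis positions.
There are 2 geometric isomers: Cl trans; Cl cis (chiral).

2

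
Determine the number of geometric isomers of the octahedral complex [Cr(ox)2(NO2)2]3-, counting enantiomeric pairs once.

In an octahedral complex each vertex has one trans partner and four cis neighbours.
Each ox is bidentate and must span two cis positions.
There are 2 geometric isomers: NO2 trans; NO2 cis (chiral).

2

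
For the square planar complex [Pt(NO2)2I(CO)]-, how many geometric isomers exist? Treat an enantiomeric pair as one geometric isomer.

2

Systematic placement gives 2 geometric isomers: NO2 cis; NO2 trans.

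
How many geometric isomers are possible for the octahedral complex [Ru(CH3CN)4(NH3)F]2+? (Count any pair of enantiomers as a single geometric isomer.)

2

In an octahedral complex each vertex has one trans partner and four cis neighbours.
Systematic placement gives 2 geometric isomers: NH3 and F mutually trans; NH3 and F mutually cis.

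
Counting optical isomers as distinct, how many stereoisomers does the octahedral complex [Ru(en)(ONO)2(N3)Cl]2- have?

6

An octahedron has six vertices in three trans pairs; every non-trans pair is cis.
Each en is bidentate and must span two cis positions.
Working through the distinct placements yields 4 geometric isomers: ONO cis (3 arrangements, 2 chiral); ONO trans.
Of these, 2 lack any improper symmetry element and so occur as enantiomeric pairs, giving 4 + 2 = 6 stereoisomers in total.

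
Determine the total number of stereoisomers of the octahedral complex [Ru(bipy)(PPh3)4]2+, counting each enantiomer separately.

In an octahedral complex each vertex has one trans partner and four cis neighbours.
Each bipy is bidentate and must span two cis positions.
Only one geometric arrangement is possible.

1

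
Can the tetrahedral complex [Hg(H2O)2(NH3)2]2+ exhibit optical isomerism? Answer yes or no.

Only one geometric arrangement is possible.

no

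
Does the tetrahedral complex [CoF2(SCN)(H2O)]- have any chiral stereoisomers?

no

All four vertices of a tetrahedron are equivalent and mutually adjacent, so cis/trans isomerism cannot arise.
Only one geometric arrangement is possible.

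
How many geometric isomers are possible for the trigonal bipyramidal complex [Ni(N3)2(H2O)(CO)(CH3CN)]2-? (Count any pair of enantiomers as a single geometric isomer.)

7

Exhaustive case analysis gives 7 geometric isomers.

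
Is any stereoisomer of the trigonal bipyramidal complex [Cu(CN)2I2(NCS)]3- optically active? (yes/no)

yes

In a trigonal bipyramid the two axial positions differ from the three equatorial ones.
Exhaustive case analysis gives 5 geometric isomers.
One of these lacks any improper symmetry element and so occurs as an enantiomeric pair, giving 5 + 1 = 6 stereoisomers in total.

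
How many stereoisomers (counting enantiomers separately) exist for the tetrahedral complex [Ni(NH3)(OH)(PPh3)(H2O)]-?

In a tetrahedral complex all four positions are equivalent and every pair of ligands is adjacent — there is no cis/trans distinction.
Only one geometric arrangement is possible; it has no improper symmetry element, so it exists as a pair of enantiomers (2 stereoisomers).

2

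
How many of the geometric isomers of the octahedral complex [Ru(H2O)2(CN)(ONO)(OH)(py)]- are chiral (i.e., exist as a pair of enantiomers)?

The six octahedral sites form three mutually perpendicular trans pairs.
Systematic enumeration (placing each ligand type in turn and discarding arrangements equivalent by rotation or reflection) gives 9 geometric isomers.
Of these, 6 lack any improper symmetry element and so occur as enantiomeric pairs, giving 9 + 6 = 15 stereoisomers in total.

6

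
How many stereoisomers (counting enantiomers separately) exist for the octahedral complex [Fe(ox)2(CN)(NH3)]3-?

3

The six octahedral sites form three mutually perpendicular trans pairs.
Each ox is bidentate and must span two cis positions.
There are 2 geometric isomers: CN and NH3 mutually trans; CN and NH3 mutually cis (chiral).
One of these lacks any improper symmetry element and so occurs as an enantiomeric pair, giving 2 + 1 = 3 stereoisomers in total.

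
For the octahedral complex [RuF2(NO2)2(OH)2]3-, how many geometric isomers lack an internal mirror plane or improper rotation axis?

1

An octahedron has six vertices in three trans pairs; every non-trans pair is cis.
There are 5 geometric isomers: F trans, NO2 trans, OH trans; F trans, NO2 cis, OH cis; F cis, NO2 cis, OH trans; F cis, NO2 cis, OH cis (chiral); F cis, NO2 trans, OH cis.
One of these lacks any improper symmetry element and so occurs as an enantiomeric pair, giving 5 + 1 = 6 stereoisomers in total.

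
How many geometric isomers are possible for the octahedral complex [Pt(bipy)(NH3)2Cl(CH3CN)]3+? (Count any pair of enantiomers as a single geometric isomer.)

The six octahedral sites form three mutually perpendicular trans pairs.
Each bipy is bidentate and must span two cis positions.
Systematic placement gives 4 geometric isomers: NH3 cis (3 arrangements, 2 chiral); NH3 trans.

4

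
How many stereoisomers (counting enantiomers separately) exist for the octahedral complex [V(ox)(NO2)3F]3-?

The six octahedral sites form three mutually perpendicular trans pairs.
Each ox is bidentate and must span two cis positions.
There are 2 geometric isomers: NO2 fac; NO2 mer.
Each arrangement has an internal mirror plane or centre of symmetry, so none is chiral.

2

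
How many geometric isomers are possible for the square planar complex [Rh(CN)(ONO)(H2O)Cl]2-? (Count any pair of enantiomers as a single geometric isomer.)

In a square planar complex each vertex has one trans partner and two cis neighbours.
Working through the distinct placements yields 3 geometric isomers: (CN/H2O trans, Cl/ONO trans); (CN/ONO trans, Cl/H2O trans); (CN/Cl trans, H2O/ONO trans).

3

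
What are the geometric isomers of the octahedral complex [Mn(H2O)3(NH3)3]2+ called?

fac and mer

An octahedron has six vertices in three trans pairs; every non-trans pair is cis.
Working through the distinct placements yields 2 geometric isomers: H2O mer; H2O fac.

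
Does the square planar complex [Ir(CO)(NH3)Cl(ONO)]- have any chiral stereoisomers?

no

In a square planar complex each vertex has one trans partner and two cis neighbours.
Systematic placement gives 3 geometric isomers: (CO/NH3 trans, Cl/ONO trans); (CO/ONO trans, Cl/NH3 trans); (CO/Cl trans, NH3/ONO trans).
Each arrangement has an internal mirror plane or centre of symmetry, so none is chiral.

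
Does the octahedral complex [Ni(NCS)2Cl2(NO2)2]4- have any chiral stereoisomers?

yes

There are 5 geometric isomers: NCS trans, Cl trans, NO2 trans; NCS cis, Cl trans, NO2 cis; NCS cis, Cl cis, NO2 trans; NCS cis, Cl cis, NO2 cis (chiral); NCS trans, Cl cis, NO2 cis.
One of these lacks any improper symmetry element and so occurs as an enantiomeric pair, giving 5 + 1 = 6 stereoisomers in total.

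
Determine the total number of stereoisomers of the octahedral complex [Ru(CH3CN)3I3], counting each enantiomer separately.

There are 2 geometric isomers: CH3CN mer; CH3CN fac.
Each arrangement has an internal mirror plane or centre of symmetry, so none is chiral.

2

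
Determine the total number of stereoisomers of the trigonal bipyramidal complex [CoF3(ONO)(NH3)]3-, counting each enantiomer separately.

The distinct arrangements are (4 in all): ONO equatorial, NH3 equatorial; ONO equatorial, NH3 axial; ONO axial, NH3 equatorial; ONO axial, NH3 axial.
Each arrangement has an internal mirror plane or centre of symmetry, so none is chiral.

4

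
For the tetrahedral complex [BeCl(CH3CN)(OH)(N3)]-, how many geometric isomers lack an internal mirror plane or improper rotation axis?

1

All four vertices of a tetrahedron are equivalent and mutually adjacent, so cis/trans isomerism cannot arise.
Only one geometric arrangement is possible; it has no improper symmetry element, so it exists as a pair of enantiomers (2 stereoisomers).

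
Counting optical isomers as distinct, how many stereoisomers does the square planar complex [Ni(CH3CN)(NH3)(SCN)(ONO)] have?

3

A square has two trans pairs of vertices; adjacent vertices are cis.
Working through the distinct placements yields 3 geometric isomers: (CH3CN/ONO trans, NH3/SCN trans); (CH3CN/SCN trans, NH3/ONO trans); (CH3CN/NH3 trans, ONO/SCN trans).
Each arrangement has an internal mirror plane or centre of symmetry, so none is chiral.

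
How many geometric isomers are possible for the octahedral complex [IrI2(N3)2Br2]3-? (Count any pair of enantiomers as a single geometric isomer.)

5

The distinct arrangements are (5 in all): I trans, N3 trans, Br trans; I cis, N3 cis, Br trans; I cis, N3 trans, Br cis; I cis, N3 cis, Br cis (chiral); I trans, N3 cis, Br cis.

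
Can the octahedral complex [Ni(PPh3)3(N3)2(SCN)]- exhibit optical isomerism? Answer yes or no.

no

The six octahedral sites form three mutually perpendicular trans pairs.
Working through the distinct placements yields 3 geometric isomers: PPh3 mer, N3 trans; PPh3 fac, N3 cis; PPh3 mer, N3 cis.
Each arrangement has an internal mirror plane or centre of symmetry, so none is chiral.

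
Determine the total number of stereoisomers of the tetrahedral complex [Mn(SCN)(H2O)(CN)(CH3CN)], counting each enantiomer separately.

2

Only one geometric arrangement is possible; it has no improper symmetry element, so it exists as a pair of enantiomers (2 stereoisomers).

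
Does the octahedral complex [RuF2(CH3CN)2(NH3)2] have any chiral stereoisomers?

yes

Systematic placement gives 5 geometric isomers: F trans, CH3CN trans, NH3 trans; F cis, CH3CN trans, NH3 cis; F cis, CH3CN cis, NH3 trans; F cis, CH3CN cis, NH3 cis (chiral); F trans, CH3CN cis, NH3 cis.
One of these lacks any improper symmetry element and so occurs as an enantiomeric pair, giving 5 + 1 = 6 stereoisomers in total.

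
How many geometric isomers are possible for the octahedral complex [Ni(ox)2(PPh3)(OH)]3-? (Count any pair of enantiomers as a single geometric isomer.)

In an octahedral complex each vertex has one trans partner and four cis neighbours.
Each ox is bidentate and must span two cis positions.
The distinct arrangements are (2 in all): PPh3 and OH mutually trans; PPh3 and OH mutually cis (chiral).

2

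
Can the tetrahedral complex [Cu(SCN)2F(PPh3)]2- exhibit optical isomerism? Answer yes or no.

no

In a tetrahedral complex all four positions are equivalent and every pair of ligands is adjacent — there is no cis/trans distinction.
Only one geometric arrangement is possible.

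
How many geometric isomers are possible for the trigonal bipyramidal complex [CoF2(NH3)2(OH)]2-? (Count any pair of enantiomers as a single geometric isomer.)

In a trigonal bipyramid the two axial positions differ from the three equatorial ones.
Placing the ligands in turn and identifying arrangements related by rotation or reflection leaves 5 distinct geometric isomers.

5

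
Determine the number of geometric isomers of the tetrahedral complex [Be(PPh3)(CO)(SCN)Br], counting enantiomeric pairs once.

1

All four vertices of a tetrahedron are equivalent and mutually adjacent, so cis/trans isomerism cannot arise.
Only one geometric arrangement is possible; it has no improper symmetry element, so it exists as a pair of enantiomers (2 stereoisomers).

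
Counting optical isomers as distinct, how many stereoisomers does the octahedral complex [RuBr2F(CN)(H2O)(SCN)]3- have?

15

An octahedron has six vertices in three trans pairs; every non-trans pair is cis.
Exhaustive case analysis gives 9 geometric isomers.
Of these, 6 lack any improper symmetry element and so occur as enantiomeric pairs, giving 9 + 6 = 15 stereoisomers in total.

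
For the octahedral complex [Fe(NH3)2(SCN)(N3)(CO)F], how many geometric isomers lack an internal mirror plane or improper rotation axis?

An octahedron has six vertices in three trans pairs; every non-trans pair is cis.
Systematic enumeration (placing each ligand type in turn and discarding arrangements equivalent by rotation or reflection) gives 9 geometric isomers.
Of these, 6 lack any improper symmetry element and so occur as enantiomeric pairs, giving 9 + 6 = 15 stereoisomers in total.

6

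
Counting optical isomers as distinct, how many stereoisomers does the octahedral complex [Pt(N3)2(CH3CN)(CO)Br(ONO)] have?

15

An octahedron has six vertices in three trans pairs; every non-trans pair is cis.
Placing the ligands in turn and identifying arrangements related by rotation or reflection leaves 9 distinct geometric isomers.
Of these, 6 lack any improper symmetry element and so occur as enantiomeric pairs, giving 9 + 6 = 15 stereoisomers in total.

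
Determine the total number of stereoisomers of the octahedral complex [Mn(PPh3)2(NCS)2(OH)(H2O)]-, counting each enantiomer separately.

The distinct arrangements are (6 in all): PPh3 trans, NCS cis; PPh3 cis, NCS cis (3 arrangements, 2 chiral); PPh3 trans, NCS trans; PPh3 cis, NCS trans.
Of these, 2 lack any improper symmetry element and so occur as enantiomeric pairs, giving 6 + 2 = 8 stereoisomers in total.

8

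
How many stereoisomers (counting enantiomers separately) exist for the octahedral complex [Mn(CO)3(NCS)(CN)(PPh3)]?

5

The six octahedral sites form three mutually perpendicular trans pairs.
The distinct arrangements are (4 in all): CO mer (3 arrangements); CO fac (chiral).
One of these lacks any improper symmetry element and so occurs as an enantiomeric pair, giving 4 + 1 = 5 stereoisomers in total.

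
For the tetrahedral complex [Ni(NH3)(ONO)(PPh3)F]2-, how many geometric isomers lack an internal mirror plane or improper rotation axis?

1

All four vertices of a tetrahedron are equivalent and mutually adjacent, so cis/trans isomerism cannot arise.
Only one geometric arrangement is possible; it has no improper symmetry element, so it exists as a pair of enantiomers (2 stereoisomers).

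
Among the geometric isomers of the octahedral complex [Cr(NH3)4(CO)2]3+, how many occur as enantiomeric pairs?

0

There are 2 geometric isomers: CO trans; CO cis.
Each arrangement has an internal mirror plane or centre of symmetry, so none is chiral.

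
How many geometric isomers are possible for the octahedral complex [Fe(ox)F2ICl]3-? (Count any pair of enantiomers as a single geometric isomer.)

4

Each ox is bidentate and must span two cis positions.
The distinct arrangements are (4 in all): F cis (3 arrangements, 2 chiral); F trans.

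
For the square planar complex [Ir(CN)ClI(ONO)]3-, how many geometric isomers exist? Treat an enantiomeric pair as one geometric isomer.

3

In a square planar complex each vertex has one trans partner and two cis neighbours.
Working through the distinct placements yields 3 geometric isomers: (CN/I trans, Cl/ONO trans); (CN/ONO trans, Cl/I trans); (CN/Cl trans, I/ONO trans).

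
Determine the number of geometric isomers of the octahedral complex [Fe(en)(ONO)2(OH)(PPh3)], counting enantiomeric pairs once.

4

The six octahedral sites form three mutually perpendicular trans pairs.
Each en is bidentate and must span two cis positions.
Working through the distinct placements yields 4 geometric isomers: ONO cis (3 arrangements, 2 chiral); ONO trans.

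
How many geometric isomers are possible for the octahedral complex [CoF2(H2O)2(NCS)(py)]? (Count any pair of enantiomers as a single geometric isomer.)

The distinct arrangements are (6 in all): F trans, H2O trans; F trans, H2O cis; F cis, H2O cis (3 arrangements, 2 chiral); F cis, H2O trans.

6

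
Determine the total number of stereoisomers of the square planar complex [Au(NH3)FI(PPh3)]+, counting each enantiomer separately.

3

A square has two trans pairs of vertices; adjacent vertices are cis.
The distinct arrangements are (3 in all): (F/NH3 trans, I/PPh3 trans); (F/PPh3 trans, I/NH3 trans); (F/I trans, NH3/PPh3 trans).
Each arrangement has an internal mirror plane or centre of symmetry, so none is chiral.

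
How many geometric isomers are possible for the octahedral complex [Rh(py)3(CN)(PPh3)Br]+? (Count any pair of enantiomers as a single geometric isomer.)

4

In an octahedral complex each vertex has one trans partner and four cis neighbours.
Working through the distinct placements yields 4 geometric isomers: py mer (3 arrangements); py fac (chiral).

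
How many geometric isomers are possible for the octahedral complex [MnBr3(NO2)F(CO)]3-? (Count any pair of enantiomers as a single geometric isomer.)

4

An octahedron has six vertices in three trans pairs; every non-trans pair is cis.
There are 4 geometric isomers: Br mer (3 arrangements); Br fac (chiral).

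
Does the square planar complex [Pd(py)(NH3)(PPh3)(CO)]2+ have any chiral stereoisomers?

In a square planar complex each vertex has one trans partner and two cis neighbours.
The distinct arrangements are (3 in all): (CO/PPh3 trans, NH3/py trans); (CO/py trans, NH3/PPh3 trans); (CO/NH3 trans, PPh3/py trans).
Each arrangement has an internal mirror plane or centre of symmetry, so none is chiral.

no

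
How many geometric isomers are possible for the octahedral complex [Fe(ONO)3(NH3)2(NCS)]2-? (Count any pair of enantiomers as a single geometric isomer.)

3

An octahedron has six vertices in three trans pairs; every non-trans pair is cis.
Working through the distinct placements yields 3 geometric isomers: ONO mer, NH3 cis; ONO mer, NH3 trans; ONO fac, NH3 cis.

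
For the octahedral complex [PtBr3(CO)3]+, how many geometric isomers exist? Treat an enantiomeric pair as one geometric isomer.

2

The six octahedral sites form three mutually perpendicular trans pairs.
Working through the distinct placements yields 2 geometric isomers: Br mer; Br fac.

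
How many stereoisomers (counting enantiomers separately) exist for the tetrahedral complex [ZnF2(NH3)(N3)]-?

1

In a tetrahedral complex all four positions are equivalent and every pair of ligands is adjacent — there is no cis/trans distinction.
Only one geometric arrangement is possible.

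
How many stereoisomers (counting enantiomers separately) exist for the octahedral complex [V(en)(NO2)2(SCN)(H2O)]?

6

An octahedron has six vertices in three trans pairs; every non-trans pair is cis.
Each en is bidentate and must span two cis positions.
There are 4 geometric isomers: NO2 cis (3 arrangements, 2 chiral); NO2 trans.
Of these, 2 lack any improper symmetry element and so occur as enantiomeric pairs, giving 4 + 2 = 6 stereoisomers in total.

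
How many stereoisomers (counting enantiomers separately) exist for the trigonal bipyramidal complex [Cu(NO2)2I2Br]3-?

6

In a trigonal bipyramid the two axial positions differ from the three equatorial ones.
Exhaustive case analysis gives 5 geometric isomers.
One of these lacks any improper symmetry element and so occurs as an enantiomeric pair, giving 5 + 1 = 6 stereoisomers in total.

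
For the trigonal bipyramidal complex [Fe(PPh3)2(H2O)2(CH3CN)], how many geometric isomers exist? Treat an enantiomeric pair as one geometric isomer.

5

In a trigonal bipyramid the two axial positions differ from the three equatorial ones.
Exhaustive case analysis gives 5 geometric isomers.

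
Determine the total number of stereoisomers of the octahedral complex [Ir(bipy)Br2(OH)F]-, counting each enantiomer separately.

6

An octahedron has six vertices in three trans pairs; every non-trans pair is cis.
Each bipy is bidentate and must span two cis positions.
Working through the distinct placements yields 4 geometric isomers: Br trans; Br cis (3 arrangements, 2 chiral).
Of these, 2 lack any improper symmetry element and so occur as enantiomeric pairs, giving 4 + 2 = 6 stereoisomers in total.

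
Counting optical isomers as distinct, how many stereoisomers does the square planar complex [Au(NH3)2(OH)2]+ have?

A square has two trans pairs of vertices; adjacent vertices are cis.
Working through the distinct placements yields 2 geometric isomers: NH3 cis; NH3 trans.
Each arrangement has an internal mirror plane or centre of symmetry, so none is chiral.

2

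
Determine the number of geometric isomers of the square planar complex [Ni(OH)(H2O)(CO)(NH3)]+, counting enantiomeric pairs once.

3

A square has two trans pairs of vertices; adjacent vertices are cis.
Systematic placement gives 3 geometric isomers: (CO/NH3 trans, H2O/OH trans); (CO/OH trans, H2O/NH3 trans); (CO/H2O trans, NH3/OH trans).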